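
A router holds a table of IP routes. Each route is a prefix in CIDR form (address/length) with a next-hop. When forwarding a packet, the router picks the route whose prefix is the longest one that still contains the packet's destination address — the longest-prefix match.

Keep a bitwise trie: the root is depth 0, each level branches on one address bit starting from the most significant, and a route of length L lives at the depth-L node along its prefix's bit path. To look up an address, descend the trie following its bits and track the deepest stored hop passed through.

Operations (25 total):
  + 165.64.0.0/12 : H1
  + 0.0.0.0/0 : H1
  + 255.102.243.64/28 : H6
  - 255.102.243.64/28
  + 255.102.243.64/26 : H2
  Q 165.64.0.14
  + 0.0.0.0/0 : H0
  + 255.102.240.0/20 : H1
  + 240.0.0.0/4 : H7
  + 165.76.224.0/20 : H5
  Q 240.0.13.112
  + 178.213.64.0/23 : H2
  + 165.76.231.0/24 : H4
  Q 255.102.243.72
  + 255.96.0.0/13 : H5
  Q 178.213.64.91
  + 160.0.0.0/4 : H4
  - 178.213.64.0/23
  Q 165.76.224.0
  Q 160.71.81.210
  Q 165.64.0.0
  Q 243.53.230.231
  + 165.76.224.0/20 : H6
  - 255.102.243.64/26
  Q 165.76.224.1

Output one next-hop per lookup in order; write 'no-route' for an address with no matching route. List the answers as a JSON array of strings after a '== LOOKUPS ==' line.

Trace:
  add 165.64.0.0/12 -> H1 at depth 12
  add 0.0.0.0/0 -> H1 at depth 0
  add 255.102.243.64/28 -> H6 at depth 28
  - 255.102.243.64/28 clear@28
  add 255.102.243.64/26 -> H2 at depth 26
  ? 165.64.0.14  path d0:H1→d1:-→d2:-→d3:-→d4:-→d5:-→d6:-→d7:-→d8:-→d9:-→d10:-→d11:-→d12:H1  best=H1
  add 0.0.0.0/0 -> H0 at depth 0
  add 255.102.240.0/20 -> H1 at depth 20
  add 240.0.0.0/4 -> H7 at depth 4
  add 165.76.224.0/20 -> H5 at depth 20
  ? 240.0.13.112  path d0:H0→d1:-→d2:-→d3:-→d4:H7  best=H7
  add 178.213.64.0/23 -> H2 at depth 23
  add 165.76.231.0/24 -> H4 at depth 24
  ? 255.102.243.72  path d0:H0→d1:-→d2:-→d3:-→d4:H7→d5:-→d6:-→d7:-→d8:-→d9:-→d10:-→d11:-→d12:-→d13:-→d14:-→d15:-→d16:-→d17:-→d18:-→d19:-→d20:H1→d21:-→d22:-→d23:-→d24:-→d25:-→d26:H2→d27:-→d28:-  best=H2
  add 255.96.0.0/13 -> H5 at depth 13
  ? 178.213.64.91  path d0:H0→d1:-→d2:-→d3:-→d4:-→d5:-→d6:-→d7:-→d8:-→d9:-→d10:-→d11:-→d12:-→d13:-→d14:-→d15:-→d16:-→d17:-→d18:-→d19:-→d20:-→d21:-→d22:-→d23:H2  best=H2
  add 160.0.0.0/4 -> H4 at depth 4
  - 178.213.64.0/23 clear@23
  ? 165.76.224.0  path d0:H0→d1:-→d2:-→d3:-→d4:H4→d5:-→d6:-→d7:-→d8:-→d9:-→d10:-→d11:-→d12:H1→d13:-→d14:-→d15:-→d16:-→d17:-→d18:-→d19:-→d20:H5→d21:-  best=H5
  ? 160.71.81.210  path d0:H0→d1:-→d2:-→d3:-→d4:H4→d5:-  best=H4
  ? 165.64.0.0  path d0:H0→d1:-→d2:-→d3:-→d4:H4→d5:-→d6:-→d7:-→d8:-→d9:-→d10:-→d11:-→d12:H1  best=H1
  ? 243.53.230.231  path d0:H0→d1:-→d2:-→d3:-→d4:H7  best=H7
  add 165.76.224.0/20 -> H6 at depth 20
  - 255.102.243.64/26 clear@26
  ? 165.76.224.1  path d0:H0→d1:-→d2:-→d3:-→d4:H4→d5:-→d6:-→d7:-→d8:-→d9:-→d10:-→d11:-→d12:H1→d13:-→d14:-→d15:-→d16:-→d17:-→d18:-→d19:-→d20:H6→d21:-  best=H6

== LOOKUPS ==
["H1","H7","H2","H2","H5","H4","H1","H7","H6"]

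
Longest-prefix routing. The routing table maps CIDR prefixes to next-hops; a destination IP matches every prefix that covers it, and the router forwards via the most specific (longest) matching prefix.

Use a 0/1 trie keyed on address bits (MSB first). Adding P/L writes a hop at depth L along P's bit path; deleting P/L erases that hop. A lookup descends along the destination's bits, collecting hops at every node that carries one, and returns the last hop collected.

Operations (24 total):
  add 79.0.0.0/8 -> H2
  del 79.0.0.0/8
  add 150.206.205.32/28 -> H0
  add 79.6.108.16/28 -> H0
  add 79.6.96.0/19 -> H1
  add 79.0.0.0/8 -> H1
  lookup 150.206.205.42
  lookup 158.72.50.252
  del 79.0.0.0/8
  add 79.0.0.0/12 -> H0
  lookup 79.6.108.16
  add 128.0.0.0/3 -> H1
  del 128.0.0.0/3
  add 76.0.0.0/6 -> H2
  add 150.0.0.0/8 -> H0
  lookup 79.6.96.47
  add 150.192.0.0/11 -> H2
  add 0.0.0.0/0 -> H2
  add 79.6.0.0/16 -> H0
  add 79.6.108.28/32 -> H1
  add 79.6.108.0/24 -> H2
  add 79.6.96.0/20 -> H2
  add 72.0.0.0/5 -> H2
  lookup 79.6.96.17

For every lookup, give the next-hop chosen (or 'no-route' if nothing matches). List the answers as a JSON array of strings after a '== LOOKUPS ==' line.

Trace:
  add 79.0.0.0/8 -> H2 at depth 8
  del 79.0.0.0/8 (clear depth 8)
  add 150.206.205.32/28 -> H0 at depth 28
  add 79.6.108.16/28 -> H0 at depth 28
  add 79.6.96.0/19 -> H1 at depth 19
  add 79.0.0.0/8 -> H1 at depth 8
  ? 150.206.205.42  path d0:-→d1:-→d2:-→d3:-→d4:-→d5:-→d6:-→d7:-→d8:-→d9:-→d10:-→d11:-→d12:-→d13:-→d14:-→d15:-→d16:-→d17:-→d18:-→d19:-→d20:-→d21:-→d22:-→d23:-→d24:-→d25:-→d26:-→d27:-→d28:H0  best=H0
  ? 158.72.50.252  path d0:-→d1:-→d2:-→d3:-→d4:-  best=no-route
  del 79.0.0.0/8 (clear depth 8)
  add 79.0.0.0/12 -> H0 at depth 12
  ? 79.6.108.16  path d0:-→d1:-→d2:-→d3:-→d4:-→d5:-→d6:-→d7:-→d8:-→d9:-→d10:-→d11:-→d12:H0→d13:-→d14:-→d15:-→d16:-→d17:-→d18:-→d19:H1→d20:-→d21:-→d22:-→d23:-→d24:-→d25:-→d26:-→d27:-→d28:H0  best=H0
  add 128.0.0.0/3 -> H1 at depth 3
  del 128.0.0.0/3 (clear depth 3)
  add 76.0.0.0/6 -> H2 at depth 6
  add 150.0.0.0/8 -> H0 at depth 8
  ? 79.6.96.47  path d0:-→d1:-→d2:-→d3:-→d4:-→d5:-→d6:H2→d7:-→d8:-→d9:-→d10:-→d11:-→d12:H0→d13:-→d14:-→d15:-→d16:-→d17:-→d18:-→d19:H1→d20:-  best=H1
  add 150.192.0.0/11 -> H2 at depth 11
  add 0.0.0.0/0 -> H2 at depth 0
  add 79.6.0.0/16 -> H0 at depth 16
  add 79.6.108.28/32 -> H1 at depth 32
  add 79.6.108.0/24 -> H2 at depth 24
  add 79.6.96.0/20 -> H2 at depth 20
  add 72.0.0.0/5 -> H2 at depth 5
  ? 79.6.96.17  path d0:H2→d1:-→d2:-→d3:-→d4:-→d5:H2→d6:H2→d7:-→d8:-→d9:-→d10:-→d11:-→d12:H0→d13:-→d14:-→d15:-→d16:H0→d17:-→d18:-→d19:H1→d20:H2  best=H2

== LOOKUPS ==
["H0","no-route","H0","H1","H2"]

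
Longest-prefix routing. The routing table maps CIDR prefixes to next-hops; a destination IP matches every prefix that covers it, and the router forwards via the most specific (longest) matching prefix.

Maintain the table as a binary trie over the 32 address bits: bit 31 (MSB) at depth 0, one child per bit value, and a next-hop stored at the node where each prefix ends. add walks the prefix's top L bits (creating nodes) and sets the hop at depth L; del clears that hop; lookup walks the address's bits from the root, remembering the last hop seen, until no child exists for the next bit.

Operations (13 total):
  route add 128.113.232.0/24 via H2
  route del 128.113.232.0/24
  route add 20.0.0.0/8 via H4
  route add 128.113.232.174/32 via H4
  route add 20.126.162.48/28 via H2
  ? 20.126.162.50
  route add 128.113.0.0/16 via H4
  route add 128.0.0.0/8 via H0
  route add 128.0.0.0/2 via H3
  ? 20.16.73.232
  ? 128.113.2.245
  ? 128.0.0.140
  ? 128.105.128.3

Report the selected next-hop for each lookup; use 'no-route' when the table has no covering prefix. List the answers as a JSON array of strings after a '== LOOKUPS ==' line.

Apply in order:
  + 128.113.232.0/24 (H2) depth=24
  del 128.113.232.0/24 (clear depth 24)
  + 20.0.0.0/8 (H4) depth=8
  + 128.113.232.174/32 (H4) depth=32
  + 20.126.162.48/28 (H2) depth=28
  ? 20.126.162.50  path d0:-→d1:-→d2:-→d3:-→d4:-→d5:-→d6:-→d7:-→d8:H4→d9:-→d10:-→d11:-→d12:-→d13:-→d14:-→d15:-→d16:-→d17:-→d18:-→d19:-→d20:-→d21:-→d22:-→d23:-→d24:-→d25:-→d26:-→d27:-→d28:H2  best=H2
  + 128.113.0.0/16 (H4) depth=16
  + 128.0.0.0/8 (H0) depth=8
  + 128.0.0.0/2 (H3) depth=2
  ? 20.16.73.232  path d0:-→d1:-→d2:-→d3:-→d4:-→d5:-→d6:-→d7:-→d8:H4→d9:-  best=H4
  ? 128.113.2.245  path d0:-→d1:-→d2:H3→d3:-→d4:-→d5:-→d6:-→d7:-→d8:H0→d9:-→d10:-→d11:-→d12:-→d13:-→d14:-→d15:-→d16:H4  best=H4
  ? 128.0.0.140  path d0:-→d1:-→d2:H3→d3:-→d4:-→d5:-→d6:-→d7:-→d8:H0→d9:-  best=H0
  ? 128.105.128.3  path d0:-→d1:-→d2:H3→d3:-→d4:-→d5:-→d6:-→d7:-→d8:H0→d9:-→d10:-→d11:-  best=H0

== LOOKUPS ==
["H2","H4","H4","H0","H0"]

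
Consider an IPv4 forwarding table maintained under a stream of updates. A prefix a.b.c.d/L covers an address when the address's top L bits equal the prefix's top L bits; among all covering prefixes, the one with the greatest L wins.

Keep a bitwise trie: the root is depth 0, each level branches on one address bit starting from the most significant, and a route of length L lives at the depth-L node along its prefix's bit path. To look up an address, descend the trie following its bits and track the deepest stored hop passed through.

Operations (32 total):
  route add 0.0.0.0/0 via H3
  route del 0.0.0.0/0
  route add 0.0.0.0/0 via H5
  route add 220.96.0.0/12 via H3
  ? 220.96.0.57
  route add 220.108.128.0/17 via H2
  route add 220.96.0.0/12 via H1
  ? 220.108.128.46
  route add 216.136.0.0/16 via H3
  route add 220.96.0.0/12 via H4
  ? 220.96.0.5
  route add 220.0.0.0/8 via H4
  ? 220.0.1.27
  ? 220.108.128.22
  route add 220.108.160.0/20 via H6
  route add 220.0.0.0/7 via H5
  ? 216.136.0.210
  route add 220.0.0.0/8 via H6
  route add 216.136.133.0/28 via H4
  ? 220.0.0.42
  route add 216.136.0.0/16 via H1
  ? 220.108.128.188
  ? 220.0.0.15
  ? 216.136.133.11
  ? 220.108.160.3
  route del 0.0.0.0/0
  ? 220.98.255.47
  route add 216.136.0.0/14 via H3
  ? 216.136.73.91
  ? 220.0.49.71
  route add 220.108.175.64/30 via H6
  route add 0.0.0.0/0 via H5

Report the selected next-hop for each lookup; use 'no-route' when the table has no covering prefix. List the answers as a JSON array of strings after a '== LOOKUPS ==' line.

Trace:
  add 0.0.0.0/0 -> H3 at depth 0
  - 0.0.0.0/0 clear@0
  add 0.0.0.0/0 -> H5 at depth 0
  add 220.96.0.0/12 -> H3 at depth 12
  Q 220.96.0.57: descend 110111000110 ; hops seen [H5,H3] ; pick H3
  add 220.108.128.0/17 -> H2 at depth 17
  add 220.96.0.0/12 -> H1 at depth 12
  Q 220.108.128.46: descend 11011100011011001 ; hops seen [H5,H1,H2] ; pick H2
  add 216.136.0.0/16 -> H3 at depth 16
  add 220.96.0.0/12 -> H4 at depth 12
  Q 220.96.0.5: descend 110111000110 ; hops seen [H5,H4] ; pick H4
  add 220.0.0.0/8 -> H4 at depth 8
  Q 220.0.1.27: descend 110111000 ; hops seen [H5,H4] ; pick H4
  Q 220.108.128.22: descend 11011100011011001 ; hops seen [H5,H4,H4,H2] ; pick H2
  add 220.108.160.0/20 -> H6 at depth 20
  add 220.0.0.0/7 -> H5 at depth 7
  Q 216.136.0.210: descend 1101100010001000 ; hops seen [H5,H3] ; pick H3
  add 220.0.0.0/8 -> H6 at depth 8
  add 216.136.133.0/28 -> H4 at depth 28
  Q 220.0.0.42: descend 110111000 ; hops seen [H5,H5,H6] ; pick H6
  add 216.136.0.0/16 -> H1 at depth 16
  Q 220.108.128.188: descend 110111000110110010 ; hops seen [H5,H5,H6,H4,H2] ; pick H2
  Q 220.0.0.15: descend 110111000 ; hops seen [H5,H5,H6] ; pick H6
  Q 216.136.133.11: descend 1101100010001000100001010000 ; hops seen [H5,H1,H4] ; pick H4
  Q 220.108.160.3: descend 11011100011011001010 ; hops seen [H5,H5,H6,H4,H2,H6] ; pick H6
  - 0.0.0.0/0 clear@0
  Q 220.98.255.47: descend 110111000110 ; hops seen [H5,H6,H4] ; pick H4
  add 216.136.0.0/14 -> H3 at depth 14
  Q 216.136.73.91: descend 1101100010001000 ; hops seen [H3,H1] ; pick H1
  Q 220.0.49.71: descend 110111000 ; hops seen [H5,H6] ; pick H6
  add 220.108.175.64/30 -> H6 at depth 30
  add 0.0.0.0/0 -> H5 at depth 0

== LOOKUPS ==
["H3","H2","H4","H4","H2","H3","H6","H2","H6","H4","H6","H4","H1","H6"]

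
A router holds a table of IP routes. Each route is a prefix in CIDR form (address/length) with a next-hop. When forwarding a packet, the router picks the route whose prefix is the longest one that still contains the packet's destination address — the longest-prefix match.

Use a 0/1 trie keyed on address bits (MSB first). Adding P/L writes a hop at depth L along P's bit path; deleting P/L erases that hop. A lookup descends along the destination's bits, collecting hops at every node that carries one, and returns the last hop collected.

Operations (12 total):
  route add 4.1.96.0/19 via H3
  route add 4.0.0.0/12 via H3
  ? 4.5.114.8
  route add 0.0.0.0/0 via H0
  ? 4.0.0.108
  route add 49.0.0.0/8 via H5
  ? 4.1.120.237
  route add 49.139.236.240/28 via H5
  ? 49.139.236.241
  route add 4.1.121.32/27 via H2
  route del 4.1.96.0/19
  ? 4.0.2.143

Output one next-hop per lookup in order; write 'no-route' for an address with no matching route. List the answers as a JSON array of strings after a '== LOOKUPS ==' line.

Apply in order:
  add 4.1.96.0/19 -> H3 at depth 19
  add 4.0.0.0/12 -> H3 at depth 12
  lookup 4.5.114.8: bits 0000010000000 walk d0:-→d1:-→d2:-→d3:-→d4:-→d5:-→d6:-→d7:-→d8:-→d9:-→d10:-→d11:-→d12:H3→d13:- -> H3
  add 0.0.0.0/0 -> H0 at depth 0
  lookup 4.0.0.108: bits 000001000000000 walk d0:H0→d1:-→d2:-→d3:-→d4:-→d5:-→d6:-→d7:-→d8:-→d9:-→d10:-→d11:-→d12:H3→d13:-→d14:-→d15:- -> H3
  add 49.0.0.0/8 -> H5 at depth 8
  lookup 4.1.120.237: bits 0000010000000001011 walk d0:H0→d1:-→d2:-→d3:-→d4:-→d5:-→d6:-→d7:-→d8:-→d9:-→d10:-→d11:-→d12:H3→d13:-→d14:-→d15:-→d16:-→d17:-→d18:-→d19:H3 -> H3
  add 49.139.236.240/28 -> H5 at depth 28
  lookup 49.139.236.241: bits 0011000110001011111011001111 walk d0:H0→d1:-→d2:-→d3:-→d4:-→d5:-→d6:-→d7:-→d8:H5→d9:-→d10:-→d11:-→d12:-→d13:-→d14:-→d15:-→d16:-→d17:-→d18:-→d19:-→d20:-→d21:-→d22:-→d23:-→d24:-→d25:-→d26:-→d27:-→d28:H5 -> H5
  add 4.1.121.32/27 -> H2 at depth 27
  del 4.1.96.0/19 (clear depth 19)
  lookup 4.0.2.143: bits 000001000000000 walk d0:H0→d1:-→d2:-→d3:-→d4:-→d5:-→d6:-→d7:-→d8:-→d9:-→d10:-→d11:-→d12:H3→d13:-→d14:-→d15:- -> H3

== LOOKUPS ==
["H3","H3","H3","H5","H3"]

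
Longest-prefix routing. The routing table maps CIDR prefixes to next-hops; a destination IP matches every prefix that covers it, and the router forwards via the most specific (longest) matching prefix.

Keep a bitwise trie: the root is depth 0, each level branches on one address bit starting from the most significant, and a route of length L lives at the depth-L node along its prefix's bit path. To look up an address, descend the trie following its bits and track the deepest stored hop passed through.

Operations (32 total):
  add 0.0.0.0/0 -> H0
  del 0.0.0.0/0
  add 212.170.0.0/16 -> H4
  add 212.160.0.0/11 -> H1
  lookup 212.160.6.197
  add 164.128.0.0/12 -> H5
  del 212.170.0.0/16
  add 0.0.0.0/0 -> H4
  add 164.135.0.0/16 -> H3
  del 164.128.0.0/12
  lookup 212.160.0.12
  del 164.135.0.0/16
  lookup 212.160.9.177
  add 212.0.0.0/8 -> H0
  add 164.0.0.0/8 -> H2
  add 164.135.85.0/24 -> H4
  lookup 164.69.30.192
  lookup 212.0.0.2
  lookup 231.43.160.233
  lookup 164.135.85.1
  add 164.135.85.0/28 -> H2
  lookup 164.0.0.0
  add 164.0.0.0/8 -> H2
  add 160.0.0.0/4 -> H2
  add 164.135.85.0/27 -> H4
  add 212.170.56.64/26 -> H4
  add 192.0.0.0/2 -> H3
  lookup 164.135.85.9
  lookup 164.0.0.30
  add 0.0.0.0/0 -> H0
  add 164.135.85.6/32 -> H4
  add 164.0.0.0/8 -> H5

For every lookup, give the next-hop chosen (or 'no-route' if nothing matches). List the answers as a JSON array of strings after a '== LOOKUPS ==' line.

Trace:
  + 0.0.0.0/0 (H0) depth=0
  - 0.0.0.0/0 clear@0
  + 212.170.0.0/16 (H4) depth=16
  + 212.160.0.0/11 (H1) depth=11
  Q 212.160.6.197: descend 110101001010 ; hops seen [H1] ; pick H1
  + 164.128.0.0/12 (H5) depth=12
  - 212.170.0.0/16 clear@16
  + 0.0.0.0/0 (H4) depth=0
  + 164.135.0.0/16 (H3) depth=16
  - 164.128.0.0/12 clear@12
  Q 212.160.0.12: descend 110101001010 ; hops seen [H4,H1] ; pick H1
  - 164.135.0.0/16 clear@16
  Q 212.160.9.177: descend 110101001010 ; hops seen [H4,H1] ; pick H1
  + 212.0.0.0/8 (H0) depth=8
  + 164.0.0.0/8 (H2) depth=8
  + 164.135.85.0/24 (H4) depth=24
  Q 164.69.30.192: descend 10100100 ; hops seen [H4,H2] ; pick H2
  Q 212.0.0.2: descend 11010100 ; hops seen [H4,H0] ; pick H0
  Q 231.43.160.233: descend 11 ; hops seen [H4] ; pick H4
  Q 164.135.85.1: descend 101001001000011101010101 ; hops seen [H4,H2,H4] ; pick H4
  + 164.135.85.0/28 (H2) depth=28
  Q 164.0.0.0: descend 10100100 ; hops seen [H4,H2] ; pick H2
  + 164.0.0.0/8 (H2) depth=8
  + 160.0.0.0/4 (H2) depth=4
  + 164.135.85.0/27 (H4) depth=27
  + 212.170.56.64/26 (H4) depth=26
  + 192.0.0.0/2 (H3) depth=2
  Q 164.135.85.9: descend 1010010010000111010101010000 ; hops seen [H4,H2,H2,H4,H4,H2] ; pick H2
  Q 164.0.0.30: descend 10100100 ; hops seen [H4,H2,H2] ; pick H2
  + 0.0.0.0/0 (H0) depth=0
  + 164.135.85.6/32 (H4) depth=32
  + 164.0.0.0/8 (H5) depth=8

== LOOKUPS ==
["H1","H1","H1","H2","H0","H4","H4","H2","H2","H2"]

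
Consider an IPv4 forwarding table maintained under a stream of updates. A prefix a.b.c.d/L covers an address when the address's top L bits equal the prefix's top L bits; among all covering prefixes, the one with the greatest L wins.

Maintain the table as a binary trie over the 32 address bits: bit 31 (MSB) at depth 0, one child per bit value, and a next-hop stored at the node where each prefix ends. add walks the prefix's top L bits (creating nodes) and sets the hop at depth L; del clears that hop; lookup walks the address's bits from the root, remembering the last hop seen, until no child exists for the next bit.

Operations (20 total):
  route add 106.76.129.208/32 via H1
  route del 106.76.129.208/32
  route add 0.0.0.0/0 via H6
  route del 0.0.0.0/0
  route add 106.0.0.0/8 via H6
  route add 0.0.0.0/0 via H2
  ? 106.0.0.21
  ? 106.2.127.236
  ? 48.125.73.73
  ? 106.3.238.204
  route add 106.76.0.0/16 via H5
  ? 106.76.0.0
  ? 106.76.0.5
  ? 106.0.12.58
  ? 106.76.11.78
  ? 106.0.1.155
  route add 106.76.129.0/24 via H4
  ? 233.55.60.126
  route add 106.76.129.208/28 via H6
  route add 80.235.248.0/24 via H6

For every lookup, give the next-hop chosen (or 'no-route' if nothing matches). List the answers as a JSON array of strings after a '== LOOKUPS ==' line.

Process each operation:
  + 106.76.129.208/32 (H1) depth=32
  - 106.76.129.208/32 clear@32
  + 0.0.0.0/0 (H6) depth=0
  - 0.0.0.0/0 clear@0
  + 106.0.0.0/8 (H6) depth=8
  + 0.0.0.0/0 (H2) depth=0
  lookup 106.0.0.21: bits 011010100 walk d0:H2→d1:-→d2:-→d3:-→d4:-→d5:-→d6:-→d7:-→d8:H6→d9:- -> H6
  lookup 106.2.127.236: bits 011010100 walk d0:H2→d1:-→d2:-→d3:-→d4:-→d5:-→d6:-→d7:-→d8:H6→d9:- -> H6
  lookup 48.125.73.73: bits 0 walk d0:H2→d1:- -> H2
  lookup 106.3.238.204: bits 011010100 walk d0:H2→d1:-→d2:-→d3:-→d4:-→d5:-→d6:-→d7:-→d8:H6→d9:- -> H6
  + 106.76.0.0/16 (H5) depth=16
  lookup 106.76.0.0: bits 0110101001001100 walk d0:H2→d1:-→d2:-→d3:-→d4:-→d5:-→d6:-→d7:-→d8:H6→d9:-→d10:-→d11:-→d12:-→d13:-→d14:-→d15:-→d16:H5 -> H5
  lookup 106.76.0.5: bits 0110101001001100 walk d0:H2→d1:-→d2:-→d3:-→d4:-→d5:-→d6:-→d7:-→d8:H6→d9:-→d10:-→d11:-→d12:-→d13:-→d14:-→d15:-→d16:H5 -> H5
  lookup 106.0.12.58: bits 011010100 walk d0:H2→d1:-→d2:-→d3:-→d4:-→d5:-→d6:-→d7:-→d8:H6→d9:- -> H6
  lookup 106.76.11.78: bits 0110101001001100 walk d0:H2→d1:-→d2:-→d3:-→d4:-→d5:-→d6:-→d7:-→d8:H6→d9:-→d10:-→d11:-→d12:-→d13:-→d14:-→d15:-→d16:H5 -> H5
  lookup 106.0.1.155: bits 011010100 walk d0:H2→d1:-→d2:-→d3:-→d4:-→d5:-→d6:-→d7:-→d8:H6→d9:- -> H6
  + 106.76.129.0/24 (H4) depth=24
  lookup 233.55.60.126: bits ε walk d0:H2 -> H2
  + 106.76.129.208/28 (H6) depth=28
  + 80.235.248.0/24 (H6) depth=24

== LOOKUPS ==
["H6","H6","H2","H6","H5","H5","H6","H5","H6","H2"]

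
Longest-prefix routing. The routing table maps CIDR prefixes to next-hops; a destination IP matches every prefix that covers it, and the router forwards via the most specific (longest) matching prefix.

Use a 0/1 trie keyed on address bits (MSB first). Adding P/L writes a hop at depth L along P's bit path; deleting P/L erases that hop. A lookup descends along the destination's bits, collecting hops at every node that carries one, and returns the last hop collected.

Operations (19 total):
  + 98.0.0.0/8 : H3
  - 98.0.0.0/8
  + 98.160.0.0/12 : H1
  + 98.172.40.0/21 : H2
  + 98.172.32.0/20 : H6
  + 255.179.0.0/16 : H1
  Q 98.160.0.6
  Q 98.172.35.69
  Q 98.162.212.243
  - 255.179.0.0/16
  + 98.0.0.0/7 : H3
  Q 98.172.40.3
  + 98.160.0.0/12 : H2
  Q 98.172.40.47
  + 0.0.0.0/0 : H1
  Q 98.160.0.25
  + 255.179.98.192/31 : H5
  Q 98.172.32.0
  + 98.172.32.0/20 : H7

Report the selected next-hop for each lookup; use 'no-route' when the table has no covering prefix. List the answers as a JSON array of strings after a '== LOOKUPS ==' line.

Apply in order:
  add 98.0.0.0/8 -> H3 at depth 8
  del 98.0.0.0/8 (clear depth 8)
  add 98.160.0.0/12 -> H1 at depth 12
  add 98.172.40.0/21 -> H2 at depth 21
  add 98.172.32.0/20 -> H6 at depth 20
  add 255.179.0.0/16 -> H1 at depth 16
  ? 98.160.0.6  path d0:-→d1:-→d2:-→d3:-→d4:-→d5:-→d6:-→d7:-→d8:-→d9:-→d10:-→d11:-→d12:H1  best=H1
  ? 98.172.35.69  path d0:-→d1:-→d2:-→d3:-→d4:-→d5:-→d6:-→d7:-→d8:-→d9:-→d10:-→d11:-→d12:H1→d13:-→d14:-→d15:-→d16:-→d17:-→d18:-→d19:-→d20:H6  best=H6
  ? 98.162.212.243  path d0:-→d1:-→d2:-→d3:-→d4:-→d5:-→d6:-→d7:-→d8:-→d9:-→d10:-→d11:-→d12:H1  best=H1
  del 255.179.0.0/16 (clear depth 16)
  add 98.0.0.0/7 -> H3 at depth 7
  ? 98.172.40.3  path d0:-→d1:-→d2:-→d3:-→d4:-→d5:-→d6:-→d7:H3→d8:-→d9:-→d10:-→d11:-→d12:H1→d13:-→d14:-→d15:-→d16:-→d17:-→d18:-→d19:-→d20:H6→d21:H2  best=H2
  add 98.160.0.0/12 -> H2 at depth 12
  ? 98.172.40.47  path d0:-→d1:-→d2:-→d3:-→d4:-→d5:-→d6:-→d7:H3→d8:-→d9:-→d10:-→d11:-→d12:H2→d13:-→d14:-→d15:-→d16:-→d17:-→d18:-→d19:-→d20:H6→d21:H2  best=H2
  add 0.0.0.0/0 -> H1 at depth 0
  ? 98.160.0.25  path d0:H1→d1:-→d2:-→d3:-→d4:-→d5:-→d6:-→d7:H3→d8:-→d9:-→d10:-→d11:-→d12:H2  best=H2
  add 255.179.98.192/31 -> H5 at depth 31
  ? 98.172.32.0  path d0:H1→d1:-→d2:-→d3:-→d4:-→d5:-→d6:-→d7:H3→d8:-→d9:-→d10:-→d11:-→d12:H2→d13:-→d14:-→d15:-→d16:-→d17:-→d18:-→d19:-→d20:H6  best=H6
  add 98.172.32.0/20 -> H7 at depth 20

== LOOKUPS ==
["H1","H6","H1","H2","H2","H2","H6"]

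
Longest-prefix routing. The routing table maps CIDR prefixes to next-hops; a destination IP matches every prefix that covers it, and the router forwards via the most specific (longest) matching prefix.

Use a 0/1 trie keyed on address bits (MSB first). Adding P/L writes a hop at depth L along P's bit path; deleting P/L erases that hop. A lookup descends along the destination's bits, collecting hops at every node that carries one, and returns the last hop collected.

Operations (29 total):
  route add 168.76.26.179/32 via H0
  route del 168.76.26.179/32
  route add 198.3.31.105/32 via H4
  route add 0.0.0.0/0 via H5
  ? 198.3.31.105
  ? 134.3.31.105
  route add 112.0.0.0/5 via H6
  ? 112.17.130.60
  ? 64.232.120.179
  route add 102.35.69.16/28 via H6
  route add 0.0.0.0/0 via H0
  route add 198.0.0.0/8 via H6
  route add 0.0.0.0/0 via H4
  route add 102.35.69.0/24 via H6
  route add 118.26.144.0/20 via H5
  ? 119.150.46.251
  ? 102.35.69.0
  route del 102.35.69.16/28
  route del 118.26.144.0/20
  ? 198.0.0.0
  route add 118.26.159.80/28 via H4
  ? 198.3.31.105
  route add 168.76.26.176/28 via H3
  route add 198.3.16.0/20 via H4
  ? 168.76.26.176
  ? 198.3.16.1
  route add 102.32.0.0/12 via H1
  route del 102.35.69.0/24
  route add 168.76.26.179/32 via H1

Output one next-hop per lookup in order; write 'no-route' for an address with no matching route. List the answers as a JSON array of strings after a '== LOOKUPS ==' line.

Trace:
  + 168.76.26.179/32 (H0) depth=32
  - 168.76.26.179/32 clear@32
  + 198.3.31.105/32 (H4) depth=32
  + 0.0.0.0/0 (H5) depth=0
  Q 198.3.31.105: descend 11000110000000110001111101101001 ; hops seen [H5,H4] ; pick H4
  Q 134.3.31.105: descend 10 ; hops seen [H5] ; pick H5
  + 112.0.0.0/5 (H6) depth=5
  Q 112.17.130.60: descend 01110 ; hops seen [H5,H6] ; pick H6
  Q 64.232.120.179: descend 01 ; hops seen [H5] ; pick H5
  + 102.35.69.16/28 (H6) depth=28
  + 0.0.0.0/0 (H0) depth=0
  + 198.0.0.0/8 (H6) depth=8
  + 0.0.0.0/0 (H4) depth=0
  + 102.35.69.0/24 (H6) depth=24
  + 118.26.144.0/20 (H5) depth=20
  Q 119.150.46.251: descend 0111011 ; hops seen [H4,H6] ; pick H6
  Q 102.35.69.0: descend 011001100010001101000101000 ; hops seen [H4,H6] ; pick H6
  - 102.35.69.16/28 clear@28
  - 118.26.144.0/20 clear@20
  Q 198.0.0.0: descend 11000110000000 ; hops seen [H4,H6] ; pick H6
  + 118.26.159.80/28 (H4) depth=28
  Q 198.3.31.105: descend 11000110000000110001111101101001 ; hops seen [H4,H6,H4] ; pick H4
  + 168.76.26.176/28 (H3) depth=28
  + 198.3.16.0/20 (H4) depth=20
  Q 168.76.26.176: descend 101010000100110000011010101100 ; hops seen [H4,H3] ; pick H3
  Q 198.3.16.1: descend 11000110000000110001 ; hops seen [H4,H6,H4] ; pick H4
  + 102.32.0.0/12 (H1) depth=12
  - 102.35.69.0/24 clear@24
  + 168.76.26.179/32 (H1) depth=32

== LOOKUPS ==
["H4","H5","H6","H5","H6","H6","H6","H4","H3","H4"]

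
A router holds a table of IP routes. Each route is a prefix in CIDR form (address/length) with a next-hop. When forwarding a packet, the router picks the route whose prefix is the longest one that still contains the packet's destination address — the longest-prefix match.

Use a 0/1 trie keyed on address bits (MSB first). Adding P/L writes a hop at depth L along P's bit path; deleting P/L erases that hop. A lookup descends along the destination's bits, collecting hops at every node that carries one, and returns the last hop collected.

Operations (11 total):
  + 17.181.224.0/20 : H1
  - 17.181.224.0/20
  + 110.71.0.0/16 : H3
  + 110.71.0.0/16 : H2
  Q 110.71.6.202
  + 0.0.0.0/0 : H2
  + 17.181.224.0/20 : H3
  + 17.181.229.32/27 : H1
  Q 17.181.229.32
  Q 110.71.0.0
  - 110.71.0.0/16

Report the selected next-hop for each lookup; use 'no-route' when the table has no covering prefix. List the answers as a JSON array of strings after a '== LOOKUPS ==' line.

Trace:
  + 17.181.224.0/20 (H1) depth=20
  - 17.181.224.0/20 clear@20
  + 110.71.0.0/16 (H3) depth=16
  + 110.71.0.0/16 (H2) depth=16
  ? 110.71.6.202  path d0:-→d1:-→d2:-→d3:-→d4:-→d5:-→d6:-→d7:-→d8:-→d9:-→d10:-→d11:-→d12:-→d13:-→d14:-→d15:-→d16:H2  best=H2
  + 0.0.0.0/0 (H2) depth=0
  + 17.181.224.0/20 (H3) depth=20
  + 17.181.229.32/27 (H1) depth=27
  ? 17.181.229.32  path d0:H2→d1:-→d2:-→d3:-→d4:-→d5:-→d6:-→d7:-→d8:-→d9:-→d10:-→d11:-→d12:-→d13:-→d14:-→d15:-→d16:-→d17:-→d18:-→d19:-→d20:H3→d21:-→d22:-→d23:-→d24:-→d25:-→d26:-→d27:H1  best=H1
  ? 110.71.0.0  path d0:H2→d1:-→d2:-→d3:-→d4:-→d5:-→d6:-→d7:-→d8:-→d9:-→d10:-→d11:-→d12:-→d13:-→d14:-→d15:-→d16:H2  best=H2
  - 110.71.0.0/16 clear@16

== LOOKUPS ==
["H2","H1","H2"]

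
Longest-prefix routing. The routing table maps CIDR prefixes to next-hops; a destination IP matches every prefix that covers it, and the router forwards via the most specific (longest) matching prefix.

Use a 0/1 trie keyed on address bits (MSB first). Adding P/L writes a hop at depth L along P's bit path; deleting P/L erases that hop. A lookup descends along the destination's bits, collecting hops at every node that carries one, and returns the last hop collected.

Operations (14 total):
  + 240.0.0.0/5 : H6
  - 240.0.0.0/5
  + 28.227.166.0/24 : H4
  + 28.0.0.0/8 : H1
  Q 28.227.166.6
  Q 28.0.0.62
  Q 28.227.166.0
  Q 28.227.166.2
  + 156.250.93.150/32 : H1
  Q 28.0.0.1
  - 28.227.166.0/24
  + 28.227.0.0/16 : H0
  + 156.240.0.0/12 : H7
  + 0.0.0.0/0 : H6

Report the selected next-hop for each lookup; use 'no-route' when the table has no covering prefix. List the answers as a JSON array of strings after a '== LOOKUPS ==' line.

Trace:
  add 240.0.0.0/5 -> H6 at depth 5
  del 240.0.0.0/5 (clear depth 5)
  add 28.227.166.0/24 -> H4 at depth 24
  add 28.0.0.0/8 -> H1 at depth 8
  ? 28.227.166.6  path d0:-→d1:-→d2:-→d3:-→d4:-→d5:-→d6:-→d7:-→d8:H1→d9:-→d10:-→d11:-→d12:-→d13:-→d14:-→d15:-→d16:-→d17:-→d18:-→d19:-→d20:-→d21:-→d22:-→d23:-→d24:H4  best=H4
  ? 28.0.0.62  path d0:-→d1:-→d2:-→d3:-→d4:-→d5:-→d6:-→d7:-→d8:H1  best=H1
  ? 28.227.166.0  path d0:-→d1:-→d2:-→d3:-→d4:-→d5:-→d6:-→d7:-→d8:H1→d9:-→d10:-→d11:-→d12:-→d13:-→d14:-→d15:-→d16:-→d17:-→d18:-→d19:-→d20:-→d21:-→d22:-→d23:-→d24:H4  best=H4
  ? 28.227.166.2  path d0:-→d1:-→d2:-→d3:-→d4:-→d5:-→d6:-→d7:-→d8:H1→d9:-→d10:-→d11:-→d12:-→d13:-→d14:-→d15:-→d16:-→d17:-→d18:-→d19:-→d20:-→d21:-→d22:-→d23:-→d24:H4  best=H4
  add 156.250.93.150/32 -> H1 at depth 32
  ? 28.0.0.1  path d0:-→d1:-→d2:-→d3:-→d4:-→d5:-→d6:-→d7:-→d8:H1  best=H1
  del 28.227.166.0/24 (clear depth 24)
  add 28.227.0.0/16 -> H0 at depth 16
  add 156.240.0.0/12 -> H7 at depth 12
  add 0.0.0.0/0 -> H6 at depth 0

== LOOKUPS ==
["H4","H1","H4","H4","H1"]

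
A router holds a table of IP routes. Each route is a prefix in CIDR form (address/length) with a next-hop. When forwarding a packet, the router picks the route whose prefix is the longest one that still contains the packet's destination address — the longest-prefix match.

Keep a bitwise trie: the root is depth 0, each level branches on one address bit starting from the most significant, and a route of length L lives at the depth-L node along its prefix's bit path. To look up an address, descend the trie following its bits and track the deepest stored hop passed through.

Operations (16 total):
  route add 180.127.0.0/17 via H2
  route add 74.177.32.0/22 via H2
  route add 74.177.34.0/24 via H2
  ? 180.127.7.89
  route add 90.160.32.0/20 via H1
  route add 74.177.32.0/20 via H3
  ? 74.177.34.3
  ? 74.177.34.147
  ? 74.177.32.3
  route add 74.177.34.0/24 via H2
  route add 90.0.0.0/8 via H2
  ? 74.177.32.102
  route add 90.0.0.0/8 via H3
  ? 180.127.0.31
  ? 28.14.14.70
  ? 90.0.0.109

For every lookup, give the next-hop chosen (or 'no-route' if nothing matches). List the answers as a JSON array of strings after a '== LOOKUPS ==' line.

Process each operation:
  + 180.127.0.0/17 (H2) depth=17
  + 74.177.32.0/22 (H2) depth=22
  + 74.177.34.0/24 (H2) depth=24
  Q 180.127.7.89: descend 10110100011111110 ; hops seen [H2] ; pick H2
  + 90.160.32.0/20 (H1) depth=20
  + 74.177.32.0/20 (H3) depth=20
  Q 74.177.34.3: descend 010010101011000100100010 ; hops seen [H3,H2,H2] ; pick H2
  Q 74.177.34.147: descend 010010101011000100100010 ; hops seen [H3,H2,H2] ; pick H2
  Q 74.177.32.3: descend 0100101010110001001000 ; hops seen [H3,H2] ; pick H2
  + 74.177.34.0/24 (H2) depth=24
  + 90.0.0.0/8 (H2) depth=8
  Q 74.177.32.102: descend 0100101010110001001000 ; hops seen [H3,H2] ; pick H2
  + 90.0.0.0/8 (H3) depth=8
  Q 180.127.0.31: descend 10110100011111110 ; hops seen [H2] ; pick H2
  Q 28.14.14.70: descend 0 ; hops seen [∅] ; pick no-route
  Q 90.0.0.109: descend 01011010 ; hops seen [H3] ; pick H3

== LOOKUPS ==
["H2","H2","H2","H2","H2","H2","no-route","H3"]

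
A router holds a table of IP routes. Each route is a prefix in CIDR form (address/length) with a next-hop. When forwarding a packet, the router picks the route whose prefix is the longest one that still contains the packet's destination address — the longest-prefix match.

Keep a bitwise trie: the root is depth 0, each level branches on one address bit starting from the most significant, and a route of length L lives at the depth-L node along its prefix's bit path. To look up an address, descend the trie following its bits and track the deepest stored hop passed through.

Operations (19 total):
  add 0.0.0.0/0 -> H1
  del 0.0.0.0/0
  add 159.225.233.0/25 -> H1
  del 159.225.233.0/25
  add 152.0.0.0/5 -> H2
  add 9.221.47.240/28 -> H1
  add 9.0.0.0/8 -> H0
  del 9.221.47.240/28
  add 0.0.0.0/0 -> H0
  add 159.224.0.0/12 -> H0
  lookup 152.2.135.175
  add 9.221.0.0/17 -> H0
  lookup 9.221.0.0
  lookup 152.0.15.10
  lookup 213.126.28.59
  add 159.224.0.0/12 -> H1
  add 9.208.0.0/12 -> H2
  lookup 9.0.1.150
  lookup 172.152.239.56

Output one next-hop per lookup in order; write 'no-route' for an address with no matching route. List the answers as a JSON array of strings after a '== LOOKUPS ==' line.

Trace:
  add 0.0.0.0/0 -> H1 at depth 0
  del 0.0.0.0/0 (clear depth 0)
  add 159.225.233.0/25 -> H1 at depth 25
  del 159.225.233.0/25 (clear depth 25)
  add 152.0.0.0/5 -> H2 at depth 5
  add 9.221.47.240/28 -> H1 at depth 28
  add 9.0.0.0/8 -> H0 at depth 8
  del 9.221.47.240/28 (clear depth 28)
  add 0.0.0.0/0 -> H0 at depth 0
  add 159.224.0.0/12 -> H0 at depth 12
  ? 152.2.135.175  path d0:H0→d1:-→d2:-→d3:-→d4:-→d5:H2  best=H2
  add 9.221.0.0/17 -> H0 at depth 17
  ? 9.221.0.0  path d0:H0→d1:-→d2:-→d3:-→d4:-→d5:-→d6:-→d7:-→d8:H0→d9:-→d10:-→d11:-→d12:-→d13:-→d14:-→d15:-→d16:-→d17:H0→d18:-  best=H0
  ? 152.0.15.10  path d0:H0→d1:-→d2:-→d3:-→d4:-→d5:H2  best=H2
  ? 213.126.28.59  path d0:H0→d1:-  best=H0
  add 159.224.0.0/12 -> H1 at depth 12
  add 9.208.0.0/12 -> H2 at depth 12
  ? 9.0.1.150  path d0:H0→d1:-→d2:-→d3:-→d4:-→d5:-→d6:-→d7:-→d8:H0  best=H0
  ? 172.152.239.56  path d0:H0→d1:-→d2:-  best=H0

== LOOKUPS ==
["H2","H0","H2","H0","H0","H0"]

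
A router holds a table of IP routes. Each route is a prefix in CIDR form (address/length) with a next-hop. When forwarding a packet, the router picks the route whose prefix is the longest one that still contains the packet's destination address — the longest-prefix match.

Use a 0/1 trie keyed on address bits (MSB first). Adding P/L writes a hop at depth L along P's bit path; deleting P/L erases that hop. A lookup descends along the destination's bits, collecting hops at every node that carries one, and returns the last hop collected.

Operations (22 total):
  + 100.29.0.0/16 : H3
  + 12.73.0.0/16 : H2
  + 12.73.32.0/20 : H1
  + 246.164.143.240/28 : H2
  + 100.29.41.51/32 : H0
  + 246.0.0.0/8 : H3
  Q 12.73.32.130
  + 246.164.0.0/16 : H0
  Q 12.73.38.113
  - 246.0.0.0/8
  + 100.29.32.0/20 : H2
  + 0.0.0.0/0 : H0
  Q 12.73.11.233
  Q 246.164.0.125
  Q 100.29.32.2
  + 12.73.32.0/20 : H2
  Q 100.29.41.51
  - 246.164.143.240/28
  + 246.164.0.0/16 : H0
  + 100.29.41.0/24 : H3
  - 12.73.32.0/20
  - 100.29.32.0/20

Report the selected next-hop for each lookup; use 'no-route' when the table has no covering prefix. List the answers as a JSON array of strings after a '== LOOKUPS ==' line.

Apply in order:
  + 100.29.0.0/16 (H3) depth=16
  + 12.73.0.0/16 (H2) depth=16
  + 12.73.32.0/20 (H1) depth=20
  + 246.164.143.240/28 (H2) depth=28
  + 100.29.41.51/32 (H0) depth=32
  + 246.0.0.0/8 (H3) depth=8
  ? 12.73.32.130  path d0:-→d1:-→d2:-→d3:-→d4:-→d5:-→d6:-→d7:-→d8:-→d9:-→d10:-→d11:-→d12:-→d13:-→d14:-→d15:-→d16:H2→d17:-→d18:-→d19:-→d20:H1  best=H1
  + 246.164.0.0/16 (H0) depth=16
  ? 12.73.38.113  path d0:-→d1:-→d2:-→d3:-→d4:-→d5:-→d6:-→d7:-→d8:-→d9:-→d10:-→d11:-→d12:-→d13:-→d14:-→d15:-→d16:H2→d17:-→d18:-→d19:-→d20:H1  best=H1
  del 246.0.0.0/8 (clear depth 8)
  + 100.29.32.0/20 (H2) depth=20
  + 0.0.0.0/0 (H0) depth=0
  ? 12.73.11.233  path d0:H0→d1:-→d2:-→d3:-→d4:-→d5:-→d6:-→d7:-→d8:-→d9:-→d10:-→d11:-→d12:-→d13:-→d14:-→d15:-→d16:H2→d17:-→d18:-  best=H2
  ? 246.164.0.125  path d0:H0→d1:-→d2:-→d3:-→d4:-→d5:-→d6:-→d7:-→d8:-→d9:-→d10:-→d11:-→d12:-→d13:-→d14:-→d15:-→d16:H0  best=H0
  ? 100.29.32.2  path d0:H0→d1:-→d2:-→d3:-→d4:-→d5:-→d6:-→d7:-→d8:-→d9:-→d10:-→d11:-→d12:-→d13:-→d14:-→d15:-→d16:H3→d17:-→d18:-→d19:-→d20:H2  best=H2
  + 12.73.32.0/20 (H2) depth=20
  ? 100.29.41.51  path d0:H0→d1:-→d2:-→d3:-→d4:-→d5:-→d6:-→d7:-→d8:-→d9:-→d10:-→d11:-→d12:-→d13:-→d14:-→d15:-→d16:H3→d17:-→d18:-→d19:-→d20:H2→d21:-→d22:-→d23:-→d24:-→d25:-→d26:-→d27:-→d28:-→d29:-→d30:-→d31:-→d32:H0  best=H0
  del 246.164.143.240/28 (clear depth 28)
  + 246.164.0.0/16 (H0) depth=16
  + 100.29.41.0/24 (H3) depth=24
  del 12.73.32.0/20 (clear depth 20)
  del 100.29.32.0/20 (clear depth 20)

== LOOKUPS ==
["H1","H1","H2","H0","H2","H0"]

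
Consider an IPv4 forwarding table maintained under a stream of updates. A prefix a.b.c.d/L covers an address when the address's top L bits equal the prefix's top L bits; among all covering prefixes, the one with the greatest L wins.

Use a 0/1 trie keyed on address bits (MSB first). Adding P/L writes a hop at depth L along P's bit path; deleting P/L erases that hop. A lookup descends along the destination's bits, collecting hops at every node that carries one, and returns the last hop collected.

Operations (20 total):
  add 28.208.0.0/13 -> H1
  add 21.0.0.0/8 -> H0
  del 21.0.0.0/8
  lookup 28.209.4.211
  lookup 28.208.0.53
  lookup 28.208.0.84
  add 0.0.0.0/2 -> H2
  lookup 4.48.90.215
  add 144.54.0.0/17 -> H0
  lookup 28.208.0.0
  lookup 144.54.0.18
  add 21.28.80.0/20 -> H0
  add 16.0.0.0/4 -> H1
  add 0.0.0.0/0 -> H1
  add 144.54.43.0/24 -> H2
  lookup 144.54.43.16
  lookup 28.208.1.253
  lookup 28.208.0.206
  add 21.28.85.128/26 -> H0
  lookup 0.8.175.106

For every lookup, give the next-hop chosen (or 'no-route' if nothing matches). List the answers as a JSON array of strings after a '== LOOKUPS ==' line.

Trace:
  add 28.208.0.0/13 -> H1 at depth 13
  add 21.0.0.0/8 -> H0 at depth 8
  - 21.0.0.0/8 clear@8
  ? 28.209.4.211  path d0:-→d1:-→d2:-→d3:-→d4:-→d5:-→d6:-→d7:-→d8:-→d9:-→d10:-→d11:-→d12:-→d13:H1  best=H1
  ? 28.208.0.53  path d0:-→d1:-→d2:-→d3:-→d4:-→d5:-→d6:-→d7:-→d8:-→d9:-→d10:-→d11:-→d12:-→d13:H1  best=H1
  ? 28.208.0.84  path d0:-→d1:-→d2:-→d3:-→d4:-→d5:-→d6:-→d7:-→d8:-→d9:-→d10:-→d11:-→d12:-→d13:H1  best=H1
  add 0.0.0.0/2 -> H2 at depth 2
  ? 4.48.90.215  path d0:-→d1:-→d2:H2→d3:-  best=H2
  add 144.54.0.0/17 -> H0 at depth 17
  ? 28.208.0.0  path d0:-→d1:-→d2:H2→d3:-→d4:-→d5:-→d6:-→d7:-→d8:-→d9:-→d10:-→d11:-→d12:-→d13:H1  best=H1
  ? 144.54.0.18  path d0:-→d1:-→d2:-→d3:-→d4:-→d5:-→d6:-→d7:-→d8:-→d9:-→d10:-→d11:-→d12:-→d13:-→d14:-→d15:-→d16:-→d17:H0  best=H0
  add 21.28.80.0/20 -> H0 at depth 20
  add 16.0.0.0/4 -> H1 at depth 4
  add 0.0.0.0/0 -> H1 at depth 0
  add 144.54.43.0/24 -> H2 at depth 24
  ? 144.54.43.16  path d0:H1→d1:-→d2:-→d3:-→d4:-→d5:-→d6:-→d7:-→d8:-→d9:-→d10:-→d11:-→d12:-→d13:-→d14:-→d15:-→d16:-→d17:H0→d18:-→d19:-→d20:-→d21:-→d22:-→d23:-→d24:H2  best=H2
  ? 28.208.1.253  path d0:H1→d1:-→d2:H2→d3:-→d4:H1→d5:-→d6:-→d7:-→d8:-→d9:-→d10:-→d11:-→d12:-→d13:H1  best=H1
  ? 28.208.0.206  path d0:H1→d1:-→d2:H2→d3:-→d4:H1→d5:-→d6:-→d7:-→d8:-→d9:-→d10:-→d11:-→d12:-→d13:H1  best=H1
  add 21.28.85.128/26 -> H0 at depth 26
  ? 0.8.175.106  path d0:H1→d1:-→d2:H2→d3:-  best=H2

== LOOKUPS ==
["H1","H1","H1","H2","H1","H0","H2","H1","H1","H2"]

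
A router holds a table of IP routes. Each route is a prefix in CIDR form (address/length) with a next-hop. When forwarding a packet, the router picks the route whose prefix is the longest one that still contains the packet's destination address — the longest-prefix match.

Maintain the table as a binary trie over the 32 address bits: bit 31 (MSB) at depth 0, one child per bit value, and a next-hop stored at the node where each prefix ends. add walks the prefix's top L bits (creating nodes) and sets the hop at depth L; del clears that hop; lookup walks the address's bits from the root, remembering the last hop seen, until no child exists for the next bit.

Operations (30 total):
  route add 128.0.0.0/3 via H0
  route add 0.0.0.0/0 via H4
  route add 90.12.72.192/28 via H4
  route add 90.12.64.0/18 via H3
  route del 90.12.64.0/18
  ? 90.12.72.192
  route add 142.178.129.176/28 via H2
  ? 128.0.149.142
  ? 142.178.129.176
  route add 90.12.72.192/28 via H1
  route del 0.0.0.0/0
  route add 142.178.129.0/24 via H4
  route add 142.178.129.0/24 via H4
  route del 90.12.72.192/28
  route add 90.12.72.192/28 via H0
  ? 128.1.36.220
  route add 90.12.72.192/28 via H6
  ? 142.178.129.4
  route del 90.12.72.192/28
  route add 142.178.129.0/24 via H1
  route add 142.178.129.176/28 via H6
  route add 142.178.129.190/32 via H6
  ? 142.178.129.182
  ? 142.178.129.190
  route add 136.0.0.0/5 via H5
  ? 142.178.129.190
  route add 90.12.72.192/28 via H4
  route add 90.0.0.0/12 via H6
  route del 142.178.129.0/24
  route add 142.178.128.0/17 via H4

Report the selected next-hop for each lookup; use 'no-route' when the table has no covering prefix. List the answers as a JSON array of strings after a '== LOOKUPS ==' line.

Process each operation:
  + 128.0.0.0/3 (H0) depth=3
  + 0.0.0.0/0 (H4) depth=0
  + 90.12.72.192/28 (H4) depth=28
  + 90.12.64.0/18 (H3) depth=18
  - 90.12.64.0/18 clear@18
  Q 90.12.72.192: descend 0101101000001100010010001100 ; hops seen [H4,H4] ; pick H4
  + 142.178.129.176/28 (H2) depth=28
  Q 128.0.149.142: descend 1000 ; hops seen [H4,H0] ; pick H0
  Q 142.178.129.176: descend 1000111010110010100000011011 ; hops seen [H4,H0,H2] ; pick H2
  + 90.12.72.192/28 (H1) depth=28
  - 0.0.0.0/0 clear@0
  + 142.178.129.0/24 (H4) depth=24
  + 142.178.129.0/24 (H4) depth=24
  - 90.12.72.192/28 clear@28
  + 90.12.72.192/28 (H0) depth=28
  Q 128.1.36.220: descend 1000 ; hops seen [H0] ; pick H0
  + 90.12.72.192/28 (H6) depth=28
  Q 142.178.129.4: descend 100011101011001010000001 ; hops seen [H0,H4] ; pick H4
  - 90.12.72.192/28 clear@28
  + 142.178.129.0/24 (H1) depth=24
  + 142.178.129.176/28 (H6) depth=28
  + 142.178.129.190/32 (H6) depth=32
  Q 142.178.129.182: descend 1000111010110010100000011011 ; hops seen [H0,H1,H6] ; pick H6
  Q 142.178.129.190: descend 10001110101100101000000110111110 ; hops seen [H0,H1,H6,H6] ; pick H6
  + 136.0.0.0/5 (H5) depth=5
  Q 142.178.129.190: descend 10001110101100101000000110111110 ; hops seen [H0,H5,H1,H6,H6] ; pick H6
  + 90.12.72.192/28 (H4) depth=28
  + 90.0.0.0/12 (H6) depth=12
  - 142.178.129.0/24 clear@24
  + 142.178.128.0/17 (H4) depth=17

== LOOKUPS ==
["H4","H0","H2","H0","H4","H6","H6","H6"]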